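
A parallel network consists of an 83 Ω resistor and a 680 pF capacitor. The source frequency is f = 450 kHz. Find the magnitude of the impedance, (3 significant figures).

ω = 2πf = 2.827e+06 rad/s
X_C = 1/(ωC) = 520 Ω
Parallel: admittances add. Y = 1/R + jωC
Y = (0.0120 + j0.00192) S
|Y| = 0.0122 S → |Z| = 1/|Y| = 82.0 Ω, ∠Z = −∠Y = -9.07°

82.0 Ω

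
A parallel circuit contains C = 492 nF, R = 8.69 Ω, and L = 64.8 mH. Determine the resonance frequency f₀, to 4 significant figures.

ω₀ = 1/√(LC) = 1/√(0.0648 × 4.92e-07) = 5601 rad/s
f₀ = ω₀/(2π) = 891.4 Hz

891.4 Hz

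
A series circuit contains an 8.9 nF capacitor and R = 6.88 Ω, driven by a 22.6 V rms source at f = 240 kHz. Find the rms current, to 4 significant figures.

302.0 mA

ω = 2πf = 1.508e+06 rad/s
X_C = 1/(ωC) = 74.51 Ω
Z = 6.880 − j74.51 Ω
|Z| = √(6.880² + 74.51²) = 74.83 Ω
I = V/|Z| = 22.6/74.83 = 302.0 mA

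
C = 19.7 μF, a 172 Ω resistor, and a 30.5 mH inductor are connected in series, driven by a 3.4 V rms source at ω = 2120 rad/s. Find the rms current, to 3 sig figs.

X_L = ωL = 64.7 Ω
X_C = 1/(ωC) = 23.9 Ω
Net reactance X = X_L − X_C = 40.7 Ω
Z = 172 + j40.7 Ω
|Z| = √(172² + 40.7²) = 177 Ω
I = V/|Z| = 3.4/177 = 19.2 mA

19.2 mA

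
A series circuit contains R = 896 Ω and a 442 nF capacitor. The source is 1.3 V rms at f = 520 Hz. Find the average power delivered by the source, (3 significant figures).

1.18 mW

ω = 2πf = 3267 rad/s
X_C = 1/(ωC) = 692 Ω
Z = 896 − j692 Ω
|Z| = √(896² + 692²) = 1130 Ω
∠Z = arctan(-692/896) = -37.7°
I = V/|Z| = 1.15 mA
P = VI cos φ = 1.3 × 0.00115 × cos(-37.7°) = 1.18 mW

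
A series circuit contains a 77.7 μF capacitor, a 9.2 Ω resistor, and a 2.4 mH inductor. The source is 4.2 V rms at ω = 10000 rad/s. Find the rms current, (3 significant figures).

171 mA

X_L = ωL = 24.0 Ω
X_C = 1/(ωC) = 1.29 Ω
Net reactance X = X_L − X_C = 22.7 Ω
Z = 9.20 + j22.7 Ω
|Z| = √(9.20² + 22.7²) = 24.5 Ω
I = V/|Z| = 4.2/24.5 = 171 mA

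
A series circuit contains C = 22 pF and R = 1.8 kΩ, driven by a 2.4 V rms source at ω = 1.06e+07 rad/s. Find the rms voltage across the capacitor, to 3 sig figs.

X_C = 1/(ωC) = 4290 Ω
Z = 1800 − j4290 Ω
|Z| = √(1800² + 4290²) = 4650 Ω
I = V/|Z| = 516 μA
V_C = I·|Z_C| = 0.000516 × 4290 = 2.21 V

2.21 V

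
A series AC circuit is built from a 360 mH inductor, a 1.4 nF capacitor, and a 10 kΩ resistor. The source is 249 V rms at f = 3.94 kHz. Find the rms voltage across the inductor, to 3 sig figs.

99.5 V

ω = 2πf = 24760 rad/s
X_L = ωL = 8910 Ω
X_C = 1/(ωC) = 28900 Ω
Net reactance X = X_L − X_C = -19900 Ω
Z = 10000 − j19900 Ω
|Z| = √(10000² + 19900²) = 22300 Ω
I = V/|Z| = 11.2 mA
V_L = I·|Z_L| = 0.0112 × 8910 = 99.5 V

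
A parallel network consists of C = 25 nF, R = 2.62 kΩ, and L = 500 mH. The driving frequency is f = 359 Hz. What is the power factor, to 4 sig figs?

ω = 2πf = 2256 rad/s
X_L = ωL = 1128 Ω
X_C = 1/(ωC) = 17730 Ω
Parallel: admittances add. Y = 1/R + 1/(jωL) + jωC
Y = (0.0003817 − j0.0008303) S
|Y| = 0.0009138 S → |Z| = 1/|Y| = 1094 Ω, ∠Z = −∠Y = 65.31°
cos φ = cos(65.31°) = 0.4177

0.4177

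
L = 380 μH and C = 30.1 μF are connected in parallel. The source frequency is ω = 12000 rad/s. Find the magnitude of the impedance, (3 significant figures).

X_L = ωL = 4.56 Ω
X_C = 1/(ωC) = 2.77 Ω
Parallel: admittances add. Y = 1/(jωL) + jωC
Y = (0 + j0.142) S
|Y| = 0.142 S → |Z| = 1/|Y| = 7.05 Ω, ∠Z = −∠Y = -90.0°

7.05 Ω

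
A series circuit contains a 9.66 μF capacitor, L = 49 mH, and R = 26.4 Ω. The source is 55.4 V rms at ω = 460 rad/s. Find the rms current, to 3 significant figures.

X_L = ωL = 22.5 Ω
X_C = 1/(ωC) = 225 Ω
Net reactance X = X_L − X_C = -203 Ω
Z = 26.4 − j203 Ω
|Z| = √(26.4² + 203²) = 204 Ω
I = V/|Z| = 55.4/204 = 271 mA

271 mA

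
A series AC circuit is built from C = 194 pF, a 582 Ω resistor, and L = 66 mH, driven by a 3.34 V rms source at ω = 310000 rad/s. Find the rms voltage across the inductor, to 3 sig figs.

17.6 V

X_L = ωL = 20500 Ω
X_C = 1/(ωC) = 16600 Ω
Net reactance X = X_L − X_C = 3830 Ω
Z = 582 + j3830 Ω
|Z| = √(582² + 3830²) = 3880 Ω
I = V/|Z| = 862 μA
V_L = I·|Z_L| = 0.000862 × 20500 = 17.6 V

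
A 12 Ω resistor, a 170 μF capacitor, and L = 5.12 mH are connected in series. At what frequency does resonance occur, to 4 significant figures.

ω₀ = 1/√(LC) = 1/√(0.00512 × 0.00017) = 1072 rad/s
f₀ = ω₀/(2π) = 170.6 Hz

170.6 Hz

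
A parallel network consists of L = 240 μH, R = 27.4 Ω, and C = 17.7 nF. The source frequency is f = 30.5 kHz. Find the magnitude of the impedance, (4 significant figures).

ω = 2πf = 191600 rad/s
X_L = ωL = 45.99 Ω
X_C = 1/(ωC) = 294.8 Ω
Parallel: admittances add. Y = 1/R + 1/(jωL) + jωC
Y = (0.03650 − j0.01835) S
|Y| = 0.04085 S → |Z| = 1/|Y| = 24.48 Ω, ∠Z = −∠Y = 26.69°

24.48 Ω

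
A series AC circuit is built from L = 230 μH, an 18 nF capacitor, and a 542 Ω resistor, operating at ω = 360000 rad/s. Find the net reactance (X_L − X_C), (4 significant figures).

X_L = ωL = 82.80 Ω
X_C = 1/(ωC) = 154.3 Ω
X = 82.80 − 154.3 = -71.52 Ω

-71.52 Ω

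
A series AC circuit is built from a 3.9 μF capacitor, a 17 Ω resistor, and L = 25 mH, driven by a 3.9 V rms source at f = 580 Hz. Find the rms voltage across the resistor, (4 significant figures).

2.472 V

ω = 2πf = 3644 rad/s
X_L = ωL = 91.11 Ω
X_C = 1/(ωC) = 70.36 Ω
Net reactance X = X_L − X_C = 20.75 Ω
Z = 17.00 + j20.75 Ω
|Z| = √(17.00² + 20.75²) = 26.82 Ω
I = V/|Z| = 145.4 mA
V_R = I·|Z_R| = 0.1454 × 17.00 = 2.472 V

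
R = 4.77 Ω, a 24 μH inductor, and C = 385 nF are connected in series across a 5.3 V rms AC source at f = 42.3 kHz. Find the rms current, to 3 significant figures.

ω = 2πf = 265800 rad/s
X_L = ωL = 6.38 Ω
X_C = 1/(ωC) = 9.77 Ω
Net reactance X = X_L − X_C = -3.39 Ω
Z = 4.77 − j3.39 Ω
|Z| = √(4.77² + 3.39²) = 5.85 Ω
I = V/|Z| = 5.3/5.85 = 905 mA

905 mA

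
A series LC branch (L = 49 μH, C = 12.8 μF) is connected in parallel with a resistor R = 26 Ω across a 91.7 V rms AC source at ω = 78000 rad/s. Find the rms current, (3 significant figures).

X_L = ωL = 3.82 Ω
X_C = 1/(ωC) = 1.00 Ω
Branch 1: Z₁ = R = 26.0 Ω
Branch 2 (series LC): Z₂ = j(X_L − X_C) = j2.82 Ω
Parallel: Z = Z₁Z₂/(Z₁+Z₂), |Z| = 2.80 Ω, ∠Z = 83.8°
I = V/|Z| = 91.7/2.80 = 32.7 A

32.7 A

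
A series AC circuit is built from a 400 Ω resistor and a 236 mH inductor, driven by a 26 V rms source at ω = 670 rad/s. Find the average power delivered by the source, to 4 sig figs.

1.462 W

X_L = ωL = 158.1 Ω
Z = 400.0 + j158.1 Ω
|Z| = √(400.0² + 158.1²) = 430.1 Ω
∠Z = arctan(158.1/400.0) = 21.57°
I = V/|Z| = 60.45 mA
P = VI cos φ = 26 × 0.06045 × cos(21.57°) = 1.462 W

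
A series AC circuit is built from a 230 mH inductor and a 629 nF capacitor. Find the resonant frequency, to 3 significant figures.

ω₀ = 1/√(LC) = 1/√(0.23 × 6.29e-07) = 2629 rad/s
f₀ = ω₀/(2π) = 418 Hz

418 Hz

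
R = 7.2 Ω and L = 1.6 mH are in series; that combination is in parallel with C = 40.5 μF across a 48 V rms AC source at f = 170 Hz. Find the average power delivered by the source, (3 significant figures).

303 W

ω = 2πf = 1068 rad/s
X_L = ωL = 1.71 Ω
X_C = 1/(ωC) = 23.1 Ω
Branch 1 (R+jX_L): Z₁ = 7.20 + j1.71 Ω, |Z₁| = 7.40 Ω
Branch 2 (−jX_C): Z₂ = −j23.1 Ω
Parallel: Z = Z₁Z₂/(Z₁+Z₂), |Z| = 7.57 Ω, ∠Z = -5.24°
I = V/|Z| = 6.34 A
P = VI cos φ = 48 × 6.34 × cos(-5.24°) = 303 W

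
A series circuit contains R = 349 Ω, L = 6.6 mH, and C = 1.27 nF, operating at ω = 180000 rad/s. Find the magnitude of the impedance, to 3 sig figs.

3210 Ω

X_L = ωL = 1190 Ω
X_C = 1/(ωC) = 4370 Ω
Net reactance X = X_L − X_C = -3190 Ω
Z = 349 − j3190 Ω
|Z| = √(349² + 3190²) = 3210 Ω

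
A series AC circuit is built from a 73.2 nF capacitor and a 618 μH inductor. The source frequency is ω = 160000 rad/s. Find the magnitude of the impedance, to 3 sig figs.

13.5 Ω

X_L = ωL = 98.9 Ω
X_C = 1/(ωC) = 85.4 Ω
Net reactance X = X_L − X_C = 13.5 Ω
Z = j13.5 Ω
|Z| = √(0² + 13.5²) = 13.5 Ω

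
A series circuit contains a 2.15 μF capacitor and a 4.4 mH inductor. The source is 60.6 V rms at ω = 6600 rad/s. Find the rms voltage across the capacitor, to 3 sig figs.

103 V

X_L = ωL = 29.0 Ω
X_C = 1/(ωC) = 70.5 Ω
Net reactance X = X_L − X_C = -41.4 Ω
Z = − j41.4 Ω
|Z| = √(0² + 41.4²) = 41.4 Ω
I = V/|Z| = 1.46 A
V_C = I·|Z_C| = 1.46 × 70.5 = 103 V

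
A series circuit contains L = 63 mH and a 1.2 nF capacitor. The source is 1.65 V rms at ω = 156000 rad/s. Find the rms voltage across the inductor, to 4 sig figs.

X_L = ωL = 9828 Ω
X_C = 1/(ωC) = 5342 Ω
Net reactance X = X_L − X_C = 4486 Ω
Z = j4486 Ω
|Z| = √(0² + 4486²) = 4486 Ω
I = V/|Z| = 367.8 μA
V_L = I·|Z_L| = 0.0003678 × 9828 = 3.615 V

3.615 V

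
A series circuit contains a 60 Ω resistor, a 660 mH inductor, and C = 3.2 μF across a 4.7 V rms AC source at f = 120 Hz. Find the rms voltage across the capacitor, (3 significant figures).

19.0 V

ω = 2πf = 754.0 rad/s
X_L = ωL = 498 Ω
X_C = 1/(ωC) = 414 Ω
Net reactance X = X_L − X_C = 83.2 Ω
Z = 60.0 + j83.2 Ω
|Z| = √(60.0² + 83.2²) = 103 Ω
I = V/|Z| = 45.8 mA
V_C = I·|Z_C| = 0.0458 × 414 = 19.0 V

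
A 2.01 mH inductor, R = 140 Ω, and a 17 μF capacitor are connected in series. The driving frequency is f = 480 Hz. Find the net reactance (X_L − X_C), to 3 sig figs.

ω = 2πf = 3016 rad/s
X_L = ωL = 6.06 Ω
X_C = 1/(ωC) = 19.5 Ω
X = 6.06 − 19.5 = -13.4 Ω

-13.4 Ω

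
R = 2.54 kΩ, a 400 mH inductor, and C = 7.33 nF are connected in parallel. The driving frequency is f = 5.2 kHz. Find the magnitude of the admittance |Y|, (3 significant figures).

426 μS

ω = 2πf = 32670 rad/s
X_L = ωL = 13100 Ω
X_C = 1/(ωC) = 4180 Ω
Parallel: admittances add. Y = 1/R + 1/(jωL) + jωC
Y = (0.000394 + j0.000163) S
|Y| = 0.000426 S → |Z| = 1/|Y| = 2350 Ω, ∠Z = −∠Y = -22.5°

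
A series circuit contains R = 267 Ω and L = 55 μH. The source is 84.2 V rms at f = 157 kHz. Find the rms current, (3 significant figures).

309 mA

ω = 2πf = 986500 rad/s
X_L = ωL = 54.3 Ω
Z = 267 + j54.3 Ω
|Z| = √(267² + 54.3²) = 272 Ω
I = V/|Z| = 84.2/272 = 309 mA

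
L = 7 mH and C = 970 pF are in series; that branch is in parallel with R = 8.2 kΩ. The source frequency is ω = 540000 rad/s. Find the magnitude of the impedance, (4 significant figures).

X_L = ωL = 3780 Ω
X_C = 1/(ωC) = 1909 Ω
Branch 1: Z₁ = R = 8200 Ω
Branch 2 (series LC): Z₂ = j(X_L − X_C) = j1871 Ω
Parallel: Z = Z₁Z₂/(Z₁+Z₂), |Z| = 1824 Ω, ∠Z = 77.15°

1824 Ω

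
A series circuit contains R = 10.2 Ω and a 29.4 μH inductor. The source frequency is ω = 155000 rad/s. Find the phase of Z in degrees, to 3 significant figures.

X_L = ωL = 4.56 Ω
Z = 10.2 + j4.56 Ω
|Z| = √(10.2² + 4.56²) = 11.2 Ω
∠Z = arctan(4.56/10.2) = 24.1°

24.1°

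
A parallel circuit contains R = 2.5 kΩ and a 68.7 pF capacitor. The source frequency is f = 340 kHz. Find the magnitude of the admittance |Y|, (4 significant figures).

426.1 μS

ω = 2πf = 2.136e+06 rad/s
X_C = 1/(ωC) = 6814 Ω
Parallel: admittances add. Y = 1/R + jωC
Y = (0.0004000 + j0.0001468) S
|Y| = 0.0004261 S → |Z| = 1/|Y| = 2347 Ω, ∠Z = −∠Y = -20.15°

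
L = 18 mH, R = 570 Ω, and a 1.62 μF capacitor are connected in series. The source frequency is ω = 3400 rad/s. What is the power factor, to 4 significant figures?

X_L = ωL = 61.20 Ω
X_C = 1/(ωC) = 181.6 Ω
Net reactance X = X_L − X_C = -120.4 Ω
Z = 570.0 − j120.4 Ω
|Z| = √(570.0² + 120.4²) = 582.6 Ω
∠Z = arctan(-120.4/570.0) = -11.92°
cos φ = cos(-11.92°) = 0.9784

0.9784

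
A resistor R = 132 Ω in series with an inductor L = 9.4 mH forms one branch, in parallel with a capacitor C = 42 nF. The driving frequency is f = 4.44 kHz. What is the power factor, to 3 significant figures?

ω = 2πf = 27900 rad/s
X_L = ωL = 262 Ω
X_C = 1/(ωC) = 853 Ω
Branch 1 (R+jX_L): Z₁ = 132 + j262 Ω, |Z₁| = 294 Ω
Branch 2 (−jX_C): Z₂ = −j853 Ω
Parallel: Z = Z₁Z₂/(Z₁+Z₂), |Z| = 414 Ω, ∠Z = 50.7°
cos φ = cos(50.7°) = 0.633

0.633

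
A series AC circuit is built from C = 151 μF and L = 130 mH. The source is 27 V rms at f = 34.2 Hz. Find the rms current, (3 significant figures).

ω = 2πf = 214.9 rad/s
X_L = ωL = 27.9 Ω
X_C = 1/(ωC) = 30.8 Ω
Net reactance X = X_L − X_C = -2.88 Ω
Z = − j2.88 Ω
|Z| = √(0² + 2.88²) = 2.88 Ω
I = V/|Z| = 27/2.88 = 9.36 A

9.36 A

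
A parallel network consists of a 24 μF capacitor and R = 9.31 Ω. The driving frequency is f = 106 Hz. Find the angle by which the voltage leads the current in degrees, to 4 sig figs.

-8.464°

ω = 2πf = 666.0 rad/s
X_C = 1/(ωC) = 62.56 Ω
Parallel: admittances add. Y = 1/R + jωC
Y = (0.1074 + j0.01598) S
|Y| = 0.1086 S → |Z| = 1/|Y| = 9.209 Ω, ∠Z = −∠Y = -8.464°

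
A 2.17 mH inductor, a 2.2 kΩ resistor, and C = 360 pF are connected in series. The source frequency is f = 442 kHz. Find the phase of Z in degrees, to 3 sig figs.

66.4°

ω = 2πf = 2.777e+06 rad/s
X_L = ωL = 6030 Ω
X_C = 1/(ωC) = 1000 Ω
Net reactance X = X_L − X_C = 5030 Ω
Z = 2200 + j5030 Ω
|Z| = √(2200² + 5030²) = 5490 Ω
∠Z = arctan(5030/2200) = 66.4°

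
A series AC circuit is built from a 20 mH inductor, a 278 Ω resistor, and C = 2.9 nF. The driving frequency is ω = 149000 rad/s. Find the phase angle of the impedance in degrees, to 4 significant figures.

X_L = ωL = 2980 Ω
X_C = 1/(ωC) = 2314 Ω
Net reactance X = X_L − X_C = 665.7 Ω
Z = 278.0 + j665.7 Ω
|Z| = √(278.0² + 665.7²) = 721.4 Ω
∠Z = arctan(665.7/278.0) = 67.33°

67.33°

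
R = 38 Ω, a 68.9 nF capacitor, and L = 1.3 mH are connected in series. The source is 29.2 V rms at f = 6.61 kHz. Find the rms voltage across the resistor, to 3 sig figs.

ω = 2πf = 41530 rad/s
X_L = ωL = 54.0 Ω
X_C = 1/(ωC) = 349 Ω
Net reactance X = X_L − X_C = -295 Ω
Z = 38.0 − j295 Ω
|Z| = √(38.0² + 295²) = 298 Ω
I = V/|Z| = 98.0 mA
V_R = I·|Z_R| = 0.0980 × 38.0 = 3.72 V

3.72 V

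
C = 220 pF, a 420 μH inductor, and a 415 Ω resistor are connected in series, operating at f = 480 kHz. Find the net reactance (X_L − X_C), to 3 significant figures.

ω = 2πf = 3.016e+06 rad/s
X_L = ωL = 1270 Ω
X_C = 1/(ωC) = 1510 Ω
X = 1270 − 1510 = -240 Ω

-240 Ω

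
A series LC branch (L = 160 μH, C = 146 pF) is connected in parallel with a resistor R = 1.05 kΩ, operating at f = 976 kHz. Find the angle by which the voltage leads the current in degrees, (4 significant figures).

ω = 2πf = 6.132e+06 rad/s
X_L = ωL = 981.2 Ω
X_C = 1/(ωC) = 1117 Ω
Branch 1: Z₁ = R = 1050 Ω
Branch 2 (series LC): Z₂ = j(X_L − X_C) = −j135.7 Ω
Parallel: Z = Z₁Z₂/(Z₁+Z₂), |Z| = 134.6 Ω, ∠Z = -82.63°

-82.63°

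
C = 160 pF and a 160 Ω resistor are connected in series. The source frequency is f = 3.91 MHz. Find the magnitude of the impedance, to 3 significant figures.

301 Ω

ω = 2πf = 2.457e+07 rad/s
X_C = 1/(ωC) = 254 Ω
Z = 160 − j254 Ω
|Z| = √(160² + 254²) = 301 Ω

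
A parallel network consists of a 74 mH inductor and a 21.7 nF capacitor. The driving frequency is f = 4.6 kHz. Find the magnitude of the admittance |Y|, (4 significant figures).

159.6 μS

ω = 2πf = 28900 rad/s
X_L = ωL = 2139 Ω
X_C = 1/(ωC) = 1594 Ω
Parallel: admittances add. Y = 1/(jωL) + jωC
Y = (0 + j0.0001596) S
|Y| = 0.0001596 S → |Z| = 1/|Y| = 6264 Ω, ∠Z = −∠Y = -90.00°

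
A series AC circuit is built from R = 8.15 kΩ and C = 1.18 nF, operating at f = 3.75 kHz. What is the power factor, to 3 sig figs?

ω = 2πf = 23560 rad/s
X_C = 1/(ωC) = 36000 Ω
Z = 8150 − j36000 Ω
|Z| = √(8150² + 36000²) = 36900 Ω
∠Z = arctan(-36000/8150) = -77.2°
cos φ = cos(-77.2°) = 0.221

0.221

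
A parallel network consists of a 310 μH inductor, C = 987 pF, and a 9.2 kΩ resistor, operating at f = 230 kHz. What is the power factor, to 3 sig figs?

ω = 2πf = 1.445e+06 rad/s
X_L = ωL = 448 Ω
X_C = 1/(ωC) = 701 Ω
Parallel: admittances add. Y = 1/R + 1/(jωL) + jωC
Y = (0.000109 − j0.000806) S
|Y| = 0.000813 S → |Z| = 1/|Y| = 1230 Ω, ∠Z = −∠Y = 82.3°
cos φ = cos(82.3°) = 0.134

0.134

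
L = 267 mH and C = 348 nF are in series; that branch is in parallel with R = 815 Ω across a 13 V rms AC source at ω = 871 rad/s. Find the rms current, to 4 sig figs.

X_L = ωL = 232.6 Ω
X_C = 1/(ωC) = 3299 Ω
Branch 1: Z₁ = R = 815.0 Ω
Branch 2 (series LC): Z₂ = j(X_L − X_C) = −j3067 Ω
Parallel: Z = Z₁Z₂/(Z₁+Z₂), |Z| = 787.7 Ω, ∠Z = -14.88°
I = V/|Z| = 13/787.7 = 16.50 mA

16.50 mA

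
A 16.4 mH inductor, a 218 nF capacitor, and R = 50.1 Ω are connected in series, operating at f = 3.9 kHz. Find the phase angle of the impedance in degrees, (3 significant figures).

ω = 2πf = 24500 rad/s
X_L = ωL = 402 Ω
X_C = 1/(ωC) = 187 Ω
Net reactance X = X_L − X_C = 215 Ω
Z = 50.1 + j215 Ω
|Z| = √(50.1² + 215²) = 220 Ω
∠Z = arctan(215/50.1) = 76.9°

76.9°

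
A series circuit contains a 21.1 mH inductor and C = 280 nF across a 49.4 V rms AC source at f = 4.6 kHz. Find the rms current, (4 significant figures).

ω = 2πf = 28900 rad/s
X_L = ωL = 609.8 Ω
X_C = 1/(ωC) = 123.6 Ω
Net reactance X = X_L − X_C = 486.3 Ω
Z = j486.3 Ω
|Z| = √(0² + 486.3²) = 486.3 Ω
I = V/|Z| = 49.4/486.3 = 101.6 mA

101.6 mA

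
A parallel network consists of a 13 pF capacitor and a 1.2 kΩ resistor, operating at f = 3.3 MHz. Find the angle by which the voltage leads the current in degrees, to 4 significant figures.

ω = 2πf = 2.073e+07 rad/s
X_C = 1/(ωC) = 3710 Ω
Parallel: admittances add. Y = 1/R + jωC
Y = (0.0008333 + j0.0002695) S
|Y| = 0.0008758 S → |Z| = 1/|Y| = 1142 Ω, ∠Z = −∠Y = -17.92°

-17.92°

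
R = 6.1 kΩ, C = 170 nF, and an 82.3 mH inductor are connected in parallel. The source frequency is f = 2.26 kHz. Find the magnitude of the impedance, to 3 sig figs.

638 Ω

ω = 2πf = 14200 rad/s
X_L = ωL = 1170 Ω
X_C = 1/(ωC) = 414 Ω
Parallel: admittances add. Y = 1/R + 1/(jωL) + jωC
Y = (0.000164 + j0.00156) S
|Y| = 0.00157 S → |Z| = 1/|Y| = 638 Ω, ∠Z = −∠Y = -84.0°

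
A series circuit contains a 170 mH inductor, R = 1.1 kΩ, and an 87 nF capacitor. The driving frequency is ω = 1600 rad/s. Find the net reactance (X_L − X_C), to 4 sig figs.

X_L = ωL = 272.0 Ω
X_C = 1/(ωC) = 7184 Ω
X = 272.0 − 7184 = -6912 Ω

-6912 Ω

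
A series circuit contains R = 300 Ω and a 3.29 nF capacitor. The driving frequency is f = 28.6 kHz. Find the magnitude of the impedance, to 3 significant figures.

ω = 2πf = 179700 rad/s
X_C = 1/(ωC) = 1690 Ω
Z = 300 − j1690 Ω
|Z| = √(300² + 1690²) = 1720 Ω

1720 Ω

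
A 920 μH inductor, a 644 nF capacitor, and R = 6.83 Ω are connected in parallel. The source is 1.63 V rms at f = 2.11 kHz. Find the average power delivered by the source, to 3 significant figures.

389 mW

ω = 2πf = 13260 rad/s
X_L = ωL = 12.2 Ω
X_C = 1/(ωC) = 117 Ω
Parallel: admittances add. Y = 1/R + 1/(jωL) + jωC
Y = (0.146 − j0.0735) S
|Y| = 0.164 S → |Z| = 1/|Y| = 6.10 Ω, ∠Z = −∠Y = 26.6°
I = V/|Z| = 267 mA
P = VI cos φ = 1.63 × 0.267 × cos(26.6°) = 389 mW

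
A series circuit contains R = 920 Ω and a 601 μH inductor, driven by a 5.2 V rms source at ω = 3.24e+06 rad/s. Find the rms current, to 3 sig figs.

2.41 mA

X_L = ωL = 1950 Ω
Z = 920 + j1950 Ω
|Z| = √(920² + 1950²) = 2150 Ω
I = V/|Z| = 5.2/2150 = 2.41 mA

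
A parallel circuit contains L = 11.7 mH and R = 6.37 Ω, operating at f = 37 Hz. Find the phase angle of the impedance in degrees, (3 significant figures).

ω = 2πf = 232.5 rad/s
X_L = ωL = 2.72 Ω
Parallel: admittances add. Y = 1/R + 1/(jωL)
Y = (0.157 − j0.368) S
|Y| = 0.400 S → |Z| = 1/|Y| = 2.50 Ω, ∠Z = −∠Y = 66.9°

66.9°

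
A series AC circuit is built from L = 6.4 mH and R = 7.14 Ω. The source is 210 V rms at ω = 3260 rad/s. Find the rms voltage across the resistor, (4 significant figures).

67.99 V

X_L = ωL = 20.86 Ω
Z = 7.140 + j20.86 Ω
|Z| = √(7.140² + 20.86²) = 22.05 Ω
I = V/|Z| = 9.523 A
V_R = I·|Z_R| = 9.523 × 7.140 = 67.99 V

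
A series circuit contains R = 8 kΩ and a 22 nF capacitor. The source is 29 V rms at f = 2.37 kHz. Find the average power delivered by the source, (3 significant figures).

91.8 mW

ω = 2πf = 14890 rad/s
X_C = 1/(ωC) = 3050 Ω
Z = 8000 − j3050 Ω
|Z| = √(8000² + 3050²) = 8560 Ω
∠Z = arctan(-3050/8000) = -20.9°
I = V/|Z| = 3.39 mA
P = VI cos φ = 29 × 0.00339 × cos(-20.9°) = 91.8 mW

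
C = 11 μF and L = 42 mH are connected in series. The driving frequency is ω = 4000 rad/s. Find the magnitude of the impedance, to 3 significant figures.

X_L = ωL = 168 Ω
X_C = 1/(ωC) = 22.7 Ω
Net reactance X = X_L − X_C = 145 Ω
Z = j145 Ω
|Z| = √(0² + 145²) = 145 Ω

145 Ω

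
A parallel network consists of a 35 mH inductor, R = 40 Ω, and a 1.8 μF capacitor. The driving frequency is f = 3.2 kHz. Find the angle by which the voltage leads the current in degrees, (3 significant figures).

-54.3°

ω = 2πf = 20110 rad/s
X_L = ωL = 704 Ω
X_C = 1/(ωC) = 27.6 Ω
Parallel: admittances add. Y = 1/R + 1/(jωL) + jωC
Y = (0.0250 + j0.0348) S
|Y| = 0.0428 S → |Z| = 1/|Y| = 23.4 Ω, ∠Z = −∠Y = -54.3°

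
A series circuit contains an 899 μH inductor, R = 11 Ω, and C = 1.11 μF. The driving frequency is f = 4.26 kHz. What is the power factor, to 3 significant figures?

ω = 2πf = 26770 rad/s
X_L = ωL = 24.1 Ω
X_C = 1/(ωC) = 33.7 Ω
Net reactance X = X_L − X_C = -9.59 Ω
Z = 11.0 − j9.59 Ω
|Z| = √(11.0² + 9.59²) = 14.6 Ω
∠Z = arctan(-9.59/11.0) = -41.1°
cos φ = cos(-41.1°) = 0.754

0.754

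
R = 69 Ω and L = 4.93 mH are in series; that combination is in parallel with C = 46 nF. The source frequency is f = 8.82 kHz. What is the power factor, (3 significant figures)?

0.698

ω = 2πf = 55420 rad/s
X_L = ωL = 273 Ω
X_C = 1/(ωC) = 392 Ω
Branch 1 (R+jX_L): Z₁ = 69.0 + j273 Ω, |Z₁| = 282 Ω
Branch 2 (−jX_C): Z₂ = −j392 Ω
Parallel: Z = Z₁Z₂/(Z₁+Z₂), |Z| = 803 Ω, ∠Z = 45.7°
cos φ = cos(45.7°) = 0.698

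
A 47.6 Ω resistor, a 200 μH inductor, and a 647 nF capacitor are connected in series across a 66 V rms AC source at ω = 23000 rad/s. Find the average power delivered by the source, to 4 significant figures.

X_L = ωL = 4.600 Ω
X_C = 1/(ωC) = 67.20 Ω
Net reactance X = X_L − X_C = -62.60 Ω
Z = 47.60 − j62.60 Ω
|Z| = √(47.60² + 62.60²) = 78.64 Ω
∠Z = arctan(-62.60/47.60) = -52.75°
I = V/|Z| = 839.3 mA
P = VI cos φ = 66 × 0.8393 × cos(-52.75°) = 33.53 W

33.53 W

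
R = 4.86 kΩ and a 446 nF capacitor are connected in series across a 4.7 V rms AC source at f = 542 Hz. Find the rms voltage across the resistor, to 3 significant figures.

4.66 V

ω = 2πf = 3405 rad/s
X_C = 1/(ωC) = 658 Ω
Z = 4860 − j658 Ω
|Z| = √(4860² + 658²) = 4900 Ω
I = V/|Z| = 958 μA
V_R = I·|Z_R| = 0.000958 × 4860 = 4.66 V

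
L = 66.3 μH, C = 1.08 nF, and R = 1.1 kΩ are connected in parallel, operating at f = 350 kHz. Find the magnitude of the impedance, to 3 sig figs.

219 Ω

ω = 2πf = 2.199e+06 rad/s
X_L = ωL = 146 Ω
X_C = 1/(ωC) = 421 Ω
Parallel: admittances add. Y = 1/R + 1/(jωL) + jωC
Y = (0.000909 − j0.00448) S
|Y| = 0.00457 S → |Z| = 1/|Y| = 219 Ω, ∠Z = −∠Y = 78.5°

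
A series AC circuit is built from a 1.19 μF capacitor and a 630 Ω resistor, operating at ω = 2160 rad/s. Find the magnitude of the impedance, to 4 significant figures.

740.4 Ω

X_C = 1/(ωC) = 389.0 Ω
Z = 630.0 − j389.0 Ω
|Z| = √(630.0² + 389.0²) = 740.4 Ω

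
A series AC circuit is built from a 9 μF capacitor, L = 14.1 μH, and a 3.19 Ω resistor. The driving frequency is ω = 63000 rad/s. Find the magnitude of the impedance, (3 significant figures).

3.31 Ω

X_L = ωL = 0.888 Ω
X_C = 1/(ωC) = 1.76 Ω
Net reactance X = X_L − X_C = -0.875 Ω
Z = 3.19 − j0.875 Ω
|Z| = √(3.19² + 0.875²) = 3.31 Ω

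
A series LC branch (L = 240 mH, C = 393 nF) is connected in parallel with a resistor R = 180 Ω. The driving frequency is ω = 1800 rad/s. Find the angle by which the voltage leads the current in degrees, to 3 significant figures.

X_L = ωL = 432 Ω
X_C = 1/(ωC) = 1410 Ω
Branch 1: Z₁ = R = 180 Ω
Branch 2 (series LC): Z₂ = j(X_L − X_C) = −j982 Ω
Parallel: Z = Z₁Z₂/(Z₁+Z₂), |Z| = 177 Ω, ∠Z = -10.4°

-10.4°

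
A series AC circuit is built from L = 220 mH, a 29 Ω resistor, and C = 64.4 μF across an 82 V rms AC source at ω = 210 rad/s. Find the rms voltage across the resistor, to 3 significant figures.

59.3 V

X_L = ωL = 46.2 Ω
X_C = 1/(ωC) = 73.9 Ω
Net reactance X = X_L − X_C = -27.7 Ω
Z = 29.0 − j27.7 Ω
|Z| = √(29.0² + 27.7²) = 40.1 Ω
I = V/|Z| = 2.04 A
V_R = I·|Z_R| = 2.04 × 29.0 = 59.3 V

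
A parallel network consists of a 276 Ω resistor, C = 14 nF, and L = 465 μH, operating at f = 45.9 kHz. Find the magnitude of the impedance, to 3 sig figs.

201 Ω

ω = 2πf = 288400 rad/s
X_L = ωL = 134 Ω
X_C = 1/(ωC) = 248 Ω
Parallel: admittances add. Y = 1/R + 1/(jωL) + jωC
Y = (0.00362 − j0.00342) S
|Y| = 0.00498 S → |Z| = 1/|Y| = 201 Ω, ∠Z = −∠Y = 43.3°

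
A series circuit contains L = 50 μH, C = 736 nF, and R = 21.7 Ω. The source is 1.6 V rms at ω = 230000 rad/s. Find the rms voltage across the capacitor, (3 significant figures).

0.422 V

X_L = ωL = 11.5 Ω
X_C = 1/(ωC) = 5.91 Ω
Net reactance X = X_L − X_C = 5.59 Ω
Z = 21.7 + j5.59 Ω
|Z| = √(21.7² + 5.59²) = 22.4 Ω
I = V/|Z| = 71.4 mA
V_C = I·|Z_C| = 0.0714 × 5.91 = 0.422 V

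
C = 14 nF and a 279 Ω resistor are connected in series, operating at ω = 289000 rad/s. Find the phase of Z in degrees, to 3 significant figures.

-41.5°

X_C = 1/(ωC) = 247 Ω
Z = 279 − j247 Ω
|Z| = √(279² + 247²) = 373 Ω
∠Z = arctan(-247/279) = -41.5°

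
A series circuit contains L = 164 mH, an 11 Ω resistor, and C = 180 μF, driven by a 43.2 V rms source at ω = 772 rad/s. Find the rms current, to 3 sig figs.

X_L = ωL = 127 Ω
X_C = 1/(ωC) = 7.20 Ω
Net reactance X = X_L − X_C = 119 Ω
Z = 11.0 + j119 Ω
|Z| = √(11.0² + 119²) = 120 Ω
I = V/|Z| = 43.2/120 = 360 mA

360 mA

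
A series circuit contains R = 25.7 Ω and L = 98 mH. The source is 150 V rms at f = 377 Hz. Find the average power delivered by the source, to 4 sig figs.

ω = 2πf = 2369 rad/s
X_L = ωL = 232.1 Ω
Z = 25.70 + j232.1 Ω
|Z| = √(25.70² + 232.1²) = 233.6 Ω
∠Z = arctan(232.1/25.70) = 83.68°
I = V/|Z| = 642.2 mA
P = VI cos φ = 150 × 0.6422 × cos(83.68°) = 10.60 W

10.60 W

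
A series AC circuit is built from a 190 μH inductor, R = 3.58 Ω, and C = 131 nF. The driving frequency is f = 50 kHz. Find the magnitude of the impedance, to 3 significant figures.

ω = 2πf = 314200 rad/s
X_L = ωL = 59.7 Ω
X_C = 1/(ωC) = 24.3 Ω
Net reactance X = X_L − X_C = 35.4 Ω
Z = 3.58 + j35.4 Ω
|Z| = √(3.58² + 35.4²) = 35.6 Ω

35.6 Ω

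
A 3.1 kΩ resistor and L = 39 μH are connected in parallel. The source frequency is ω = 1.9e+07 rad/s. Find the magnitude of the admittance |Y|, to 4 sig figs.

1.388 mS

X_L = ωL = 741.0 Ω
Parallel: admittances add. Y = 1/R + 1/(jωL)
Y = (0.0003226 − j0.001350) S
|Y| = 0.001388 S → |Z| = 1/|Y| = 720.7 Ω, ∠Z = −∠Y = 76.56°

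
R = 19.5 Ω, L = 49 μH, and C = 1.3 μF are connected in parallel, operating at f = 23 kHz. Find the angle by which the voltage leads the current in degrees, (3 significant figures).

ω = 2πf = 144500 rad/s
X_L = ωL = 7.08 Ω
X_C = 1/(ωC) = 5.32 Ω
Parallel: admittances add. Y = 1/R + 1/(jωL) + jωC
Y = (0.0513 + j0.0466) S
|Y| = 0.0693 S → |Z| = 1/|Y| = 14.4 Ω, ∠Z = −∠Y = -42.3°

-42.3°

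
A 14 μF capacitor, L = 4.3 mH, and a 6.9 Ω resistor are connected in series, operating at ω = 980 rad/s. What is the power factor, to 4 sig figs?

X_L = ωL = 4.214 Ω
X_C = 1/(ωC) = 72.89 Ω
Net reactance X = X_L − X_C = -68.67 Ω
Z = 6.900 − j68.67 Ω
|Z| = √(6.900² + 68.67²) = 69.02 Ω
∠Z = arctan(-68.67/6.900) = -84.26°
cos φ = cos(-84.26°) = 0.09997

0.09997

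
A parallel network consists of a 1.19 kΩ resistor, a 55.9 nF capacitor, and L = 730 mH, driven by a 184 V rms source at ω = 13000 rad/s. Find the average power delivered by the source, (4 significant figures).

X_L = ωL = 9490 Ω
X_C = 1/(ωC) = 1376 Ω
Parallel: admittances add. Y = 1/R + 1/(jωL) + jωC
Y = (0.0008403 + j0.0006213) S
|Y| = 0.001045 S → |Z| = 1/|Y| = 956.9 Ω, ∠Z = −∠Y = -36.48°
I = V/|Z| = 192.3 mA
P = VI cos φ = 184 × 0.1923 × cos(-36.48°) = 28.45 W

28.45 W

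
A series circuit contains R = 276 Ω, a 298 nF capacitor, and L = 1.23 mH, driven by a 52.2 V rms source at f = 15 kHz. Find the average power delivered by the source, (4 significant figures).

9.102 W

ω = 2πf = 94250 rad/s
X_L = ωL = 115.9 Ω
X_C = 1/(ωC) = 35.61 Ω
Net reactance X = X_L − X_C = 80.32 Ω
Z = 276.0 + j80.32 Ω
|Z| = √(276.0² + 80.32²) = 287.4 Ω
∠Z = arctan(80.32/276.0) = 16.23°
I = V/|Z| = 181.6 mA
P = VI cos φ = 52.2 × 0.1816 × cos(16.23°) = 9.102 W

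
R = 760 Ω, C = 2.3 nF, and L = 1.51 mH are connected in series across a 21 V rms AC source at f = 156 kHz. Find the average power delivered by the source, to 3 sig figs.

ω = 2πf = 980200 rad/s
X_L = ωL = 1480 Ω
X_C = 1/(ωC) = 444 Ω
Net reactance X = X_L − X_C = 1040 Ω
Z = 760 + j1040 Ω
|Z| = √(760² + 1040²) = 1290 Ω
∠Z = arctan(1040/760) = 53.7°
I = V/|Z| = 16.3 mA
P = VI cos φ = 21 × 0.0163 × cos(53.7°) = 203 mW

203 mW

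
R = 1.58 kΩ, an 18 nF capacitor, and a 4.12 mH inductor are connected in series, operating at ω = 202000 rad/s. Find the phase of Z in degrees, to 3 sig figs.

X_L = ωL = 832 Ω
X_C = 1/(ωC) = 275 Ω
Net reactance X = X_L − X_C = 557 Ω
Z = 1580 + j557 Ω
|Z| = √(1580² + 557²) = 1680 Ω
∠Z = arctan(557/1580) = 19.4°

19.4°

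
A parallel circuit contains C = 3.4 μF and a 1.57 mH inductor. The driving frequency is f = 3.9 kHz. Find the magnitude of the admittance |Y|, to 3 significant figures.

ω = 2πf = 24500 rad/s
X_L = ωL = 38.5 Ω
X_C = 1/(ωC) = 12.0 Ω
Parallel: admittances add. Y = 1/(jωL) + jωC
Y = (0 + j0.0573) S
|Y| = 0.0573 S → |Z| = 1/|Y| = 17.4 Ω, ∠Z = −∠Y = -90.0°

57.3 mS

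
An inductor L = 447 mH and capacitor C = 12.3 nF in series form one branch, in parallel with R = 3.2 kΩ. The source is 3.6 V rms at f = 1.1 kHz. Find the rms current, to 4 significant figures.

ω = 2πf = 6912 rad/s
X_L = ωL = 3089 Ω
X_C = 1/(ωC) = 11760 Ω
Branch 1: Z₁ = R = 3200 Ω
Branch 2 (series LC): Z₂ = j(X_L − X_C) = −j8674 Ω
Parallel: Z = Z₁Z₂/(Z₁+Z₂), |Z| = 3002 Ω, ∠Z = -20.25°
I = V/|Z| = 3.6/3002 = 1.199 mA

1.199 mA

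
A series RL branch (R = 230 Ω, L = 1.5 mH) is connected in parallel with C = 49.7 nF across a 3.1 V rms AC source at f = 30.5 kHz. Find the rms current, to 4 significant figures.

ω = 2πf = 191600 rad/s
X_L = ωL = 287.5 Ω
X_C = 1/(ωC) = 105.0 Ω
Branch 1 (R+jX_L): Z₁ = 230.0 + j287.5 Ω, |Z₁| = 368.1 Ω
Branch 2 (−jX_C): Z₂ = −j105.0 Ω
Parallel: Z = Z₁Z₂/(Z₁+Z₂), |Z| = 131.7 Ω, ∠Z = -77.09°
I = V/|Z| = 3.1/131.7 = 23.55 mA

23.55 mA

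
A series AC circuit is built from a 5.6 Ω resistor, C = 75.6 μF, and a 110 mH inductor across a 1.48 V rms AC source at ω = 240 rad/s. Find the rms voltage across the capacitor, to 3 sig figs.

2.79 V

X_L = ωL = 26.4 Ω
X_C = 1/(ωC) = 55.1 Ω
Net reactance X = X_L − X_C = -28.7 Ω
Z = 5.60 − j28.7 Ω
|Z| = √(5.60² + 28.7²) = 29.3 Ω
I = V/|Z| = 50.6 mA
V_C = I·|Z_C| = 0.0506 × 55.1 = 2.79 V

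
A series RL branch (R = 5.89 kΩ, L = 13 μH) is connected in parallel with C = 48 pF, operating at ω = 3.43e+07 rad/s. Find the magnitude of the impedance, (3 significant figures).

609 Ω

X_L = ωL = 446 Ω
X_C = 1/(ωC) = 607 Ω
Branch 1 (R+jX_L): Z₁ = 5890 + j446 Ω, |Z₁| = 5910 Ω
Branch 2 (−jX_C): Z₂ = −j607 Ω
Parallel: Z = Z₁Z₂/(Z₁+Z₂), |Z| = 609 Ω, ∠Z = -84.1°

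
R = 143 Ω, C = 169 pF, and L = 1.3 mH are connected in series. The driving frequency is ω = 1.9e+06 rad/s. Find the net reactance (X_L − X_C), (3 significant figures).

X_L = ωL = 2470 Ω
X_C = 1/(ωC) = 3110 Ω
X = 2470 − 3110 = -644 Ω

-644 Ω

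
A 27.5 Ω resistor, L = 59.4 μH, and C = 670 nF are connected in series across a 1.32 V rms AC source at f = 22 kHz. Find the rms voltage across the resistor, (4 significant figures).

ω = 2πf = 138200 rad/s
X_L = ωL = 8.211 Ω
X_C = 1/(ωC) = 10.80 Ω
Net reactance X = X_L − X_C = -2.587 Ω
Z = 27.50 − j2.587 Ω
|Z| = √(27.50² + 2.587²) = 27.62 Ω
I = V/|Z| = 47.79 mA
V_R = I·|Z_R| = 0.04779 × 27.50 = 1.314 V

1.314 V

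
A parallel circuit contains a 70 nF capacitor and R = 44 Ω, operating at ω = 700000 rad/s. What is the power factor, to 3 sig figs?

X_C = 1/(ωC) = 20.4 Ω
Parallel: admittances add. Y = 1/R + jωC
Y = (0.0227 + j0.0490) S
|Y| = 0.0540 S → |Z| = 1/|Y| = 18.5 Ω, ∠Z = −∠Y = -65.1°
cos φ = cos(-65.1°) = 0.421

0.421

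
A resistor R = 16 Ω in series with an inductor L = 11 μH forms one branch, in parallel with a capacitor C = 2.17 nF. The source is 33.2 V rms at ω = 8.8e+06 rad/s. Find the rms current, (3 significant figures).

X_L = ωL = 96.8 Ω
X_C = 1/(ωC) = 52.4 Ω
Branch 1 (R+jX_L): Z₁ = 16.0 + j96.8 Ω, |Z₁| = 98.1 Ω
Branch 2 (−jX_C): Z₂ = −j52.4 Ω
Parallel: Z = Z₁Z₂/(Z₁+Z₂), |Z| = 109 Ω, ∠Z = -79.6°
I = V/|Z| = 33.2/109 = 305 mA

305 mA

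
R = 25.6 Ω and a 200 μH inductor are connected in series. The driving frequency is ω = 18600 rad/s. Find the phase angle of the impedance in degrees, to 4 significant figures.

8.268°

X_L = ωL = 3.720 Ω
Z = 25.60 + j3.720 Ω
|Z| = √(25.60² + 3.720²) = 25.87 Ω
∠Z = arctan(3.720/25.60) = 8.268°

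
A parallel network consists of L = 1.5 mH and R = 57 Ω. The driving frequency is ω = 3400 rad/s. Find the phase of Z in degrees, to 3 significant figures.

X_L = ωL = 5.10 Ω
Parallel: admittances add. Y = 1/R + 1/(jωL)
Y = (0.0175 − j0.196) S
|Y| = 0.197 S → |Z| = 1/|Y| = 5.08 Ω, ∠Z = −∠Y = 84.9°

84.9°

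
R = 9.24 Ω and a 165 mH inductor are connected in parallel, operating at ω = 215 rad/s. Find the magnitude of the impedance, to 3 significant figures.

8.94 Ω

X_L = ωL = 35.5 Ω
Parallel: admittances add. Y = 1/R + 1/(jωL)
Y = (0.108 − j0.0282) S
|Y| = 0.112 S → |Z| = 1/|Y| = 8.94 Ω, ∠Z = −∠Y = 14.6°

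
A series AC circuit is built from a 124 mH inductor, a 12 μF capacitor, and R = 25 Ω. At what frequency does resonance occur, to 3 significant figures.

130 Hz

ω₀ = 1/√(LC) = 1/√(0.124 × 1.2e-05) = 819.8 rad/s
f₀ = ω₀/(2π) = 130 Hz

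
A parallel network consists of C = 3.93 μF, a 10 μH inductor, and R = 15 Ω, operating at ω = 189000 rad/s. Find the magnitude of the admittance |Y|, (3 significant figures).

224 mS

X_L = ωL = 1.89 Ω
X_C = 1/(ωC) = 1.35 Ω
Parallel: admittances add. Y = 1/R + 1/(jωL) + jωC
Y = (0.0667 + j0.214) S
|Y| = 0.224 S → |Z| = 1/|Y| = 4.47 Ω, ∠Z = −∠Y = -72.7°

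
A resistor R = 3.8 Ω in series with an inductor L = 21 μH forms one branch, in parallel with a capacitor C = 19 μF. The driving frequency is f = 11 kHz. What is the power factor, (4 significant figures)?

0.1842

ω = 2πf = 69120 rad/s
X_L = ωL = 1.451 Ω
X_C = 1/(ωC) = 0.7615 Ω
Branch 1 (R+jX_L): Z₁ = 3.800 + j1.451 Ω, |Z₁| = 4.068 Ω
Branch 2 (−jX_C): Z₂ = −j0.7615 Ω
Parallel: Z = Z₁Z₂/(Z₁+Z₂), |Z| = 0.8021 Ω, ∠Z = -79.39°
cos φ = cos(-79.39°) = 0.1842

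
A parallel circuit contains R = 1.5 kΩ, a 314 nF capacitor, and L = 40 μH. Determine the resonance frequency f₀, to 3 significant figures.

ω₀ = 1/√(LC) = 1/√(4e-05 × 3.14e-07) = 282200 rad/s
f₀ = ω₀/(2π) = 44.9 kHz

44.9 kHz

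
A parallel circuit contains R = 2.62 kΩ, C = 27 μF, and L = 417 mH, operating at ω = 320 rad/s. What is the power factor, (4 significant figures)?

0.3160

X_L = ωL = 133.4 Ω
X_C = 1/(ωC) = 115.7 Ω
Parallel: admittances add. Y = 1/R + 1/(jωL) + jωC
Y = (0.0003817 + j0.001146) S
|Y| = 0.001208 S → |Z| = 1/|Y| = 827.9 Ω, ∠Z = −∠Y = -71.58°
cos φ = cos(-71.58°) = 0.3160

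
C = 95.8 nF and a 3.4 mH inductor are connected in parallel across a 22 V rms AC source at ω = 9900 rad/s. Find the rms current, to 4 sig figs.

X_L = ωL = 33.66 Ω
X_C = 1/(ωC) = 1054 Ω
Parallel: admittances add. Y = 1/(jωL) + jωC
Y = (0 − j0.02876) S
|Y| = 0.02876 S → |Z| = 1/|Y| = 34.77 Ω, ∠Z = −∠Y = 90.00°
I = V/|Z| = 22/34.77 = 632.7 mA

632.7 mA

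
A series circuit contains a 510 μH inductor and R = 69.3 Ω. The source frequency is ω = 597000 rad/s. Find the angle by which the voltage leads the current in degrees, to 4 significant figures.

X_L = ωL = 304.5 Ω
Z = 69.30 + j304.5 Ω
|Z| = √(69.30² + 304.5²) = 312.3 Ω
∠Z = arctan(304.5/69.30) = 77.18°

77.18°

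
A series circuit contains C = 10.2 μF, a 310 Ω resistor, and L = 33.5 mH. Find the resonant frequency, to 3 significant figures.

272 Hz

ω₀ = 1/√(LC) = 1/√(0.0335 × 1.02e-05) = 1711 rad/s
f₀ = ω₀/(2π) = 272 Hz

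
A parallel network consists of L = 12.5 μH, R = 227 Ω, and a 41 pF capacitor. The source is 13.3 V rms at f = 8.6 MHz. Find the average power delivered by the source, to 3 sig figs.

779 mW

ω = 2πf = 5.404e+07 rad/s
X_L = ωL = 675 Ω
X_C = 1/(ωC) = 451 Ω
Parallel: admittances add. Y = 1/R + 1/(jωL) + jωC
Y = (0.00441 + j0.000735) S
|Y| = 0.00447 S → |Z| = 1/|Y| = 224 Ω, ∠Z = −∠Y = -9.47°
I = V/|Z| = 59.4 mA
P = VI cos φ = 13.3 × 0.0594 × cos(-9.47°) = 779 mW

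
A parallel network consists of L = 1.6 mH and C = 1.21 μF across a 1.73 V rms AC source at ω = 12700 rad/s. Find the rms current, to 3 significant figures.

58.6 mA

X_L = ωL = 20.3 Ω
X_C = 1/(ωC) = 65.1 Ω
Parallel: admittances add. Y = 1/(jωL) + jωC
Y = (0 − j0.0338) S
|Y| = 0.0338 S → |Z| = 1/|Y| = 29.5 Ω, ∠Z = −∠Y = 90.0°
I = V/|Z| = 1.73/29.5 = 58.6 mA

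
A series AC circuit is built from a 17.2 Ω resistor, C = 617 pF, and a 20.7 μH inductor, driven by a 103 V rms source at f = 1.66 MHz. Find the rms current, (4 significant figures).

1.637 A

ω = 2πf = 1.043e+07 rad/s
X_L = ωL = 215.9 Ω
X_C = 1/(ωC) = 155.4 Ω
Net reactance X = X_L − X_C = 60.51 Ω
Z = 17.20 + j60.51 Ω
|Z| = √(17.20² + 60.51²) = 62.91 Ω
I = V/|Z| = 103/62.91 = 1.637 A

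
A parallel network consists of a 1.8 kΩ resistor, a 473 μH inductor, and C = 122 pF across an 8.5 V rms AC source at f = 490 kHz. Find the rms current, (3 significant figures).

ω = 2πf = 3.079e+06 rad/s
X_L = ωL = 1460 Ω
X_C = 1/(ωC) = 2660 Ω
Parallel: admittances add. Y = 1/R + 1/(jωL) + jωC
Y = (0.000556 − j0.000311) S
|Y| = 0.000637 S → |Z| = 1/|Y| = 1570 Ω, ∠Z = −∠Y = 29.2°
I = V/|Z| = 8.5/1570 = 5.41 mA

5.41 mA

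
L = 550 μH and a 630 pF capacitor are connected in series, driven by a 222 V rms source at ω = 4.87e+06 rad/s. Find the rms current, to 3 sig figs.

X_L = ωL = 2680 Ω
X_C = 1/(ωC) = 326 Ω
Net reactance X = X_L − X_C = 2350 Ω
Z = j2350 Ω
|Z| = √(0² + 2350²) = 2350 Ω
I = V/|Z| = 222/2350 = 94.4 mA

94.4 mA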